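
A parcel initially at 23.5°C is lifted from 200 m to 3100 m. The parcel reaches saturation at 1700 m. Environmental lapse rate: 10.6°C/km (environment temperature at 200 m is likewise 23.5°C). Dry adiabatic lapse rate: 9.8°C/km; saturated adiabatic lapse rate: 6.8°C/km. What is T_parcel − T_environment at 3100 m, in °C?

+6.52°C (parcel warmer than environment)

Parcel:
  200 → 1700 m (dry, 9.8°C/km): ΔT = -9.8 × 1.5 = -14.7°C → T = 8.8°C
  1700 → 3100 m (saturated, 6.8°C/km): ΔT = -6.8 × 1.4 = -9.52°C → T = -0.72°C
Environment:
  200 → 3100 m (environment, 10.6°C/km): ΔT = -10.6 × 2.9 = -30.74°C → T = -7.24°C
T_parcel − T_env = -0.72 − (-7.24) = +6.52°C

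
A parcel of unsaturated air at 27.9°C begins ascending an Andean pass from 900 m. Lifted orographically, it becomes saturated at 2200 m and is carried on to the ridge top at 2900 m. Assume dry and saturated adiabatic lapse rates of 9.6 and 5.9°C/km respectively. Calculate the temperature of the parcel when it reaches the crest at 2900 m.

11.29°C

From 900 m to 2200 m (dry): cools by 9.6 × 1.3 = 12.48°C, giving 15.42°C.
From 2200 m to 2900 m (saturated): cools by 5.9 × 0.7 = 4.13°C, giving 11.29°C.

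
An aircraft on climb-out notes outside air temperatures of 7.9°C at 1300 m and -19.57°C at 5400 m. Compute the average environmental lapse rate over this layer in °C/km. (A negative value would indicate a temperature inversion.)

Γ = −ΔT/Δz = (7.9 − (-19.57)) / (5400 − 1300) m
  = 27.47°C / 4.1 km = 6.7°C/km

6.7°C/km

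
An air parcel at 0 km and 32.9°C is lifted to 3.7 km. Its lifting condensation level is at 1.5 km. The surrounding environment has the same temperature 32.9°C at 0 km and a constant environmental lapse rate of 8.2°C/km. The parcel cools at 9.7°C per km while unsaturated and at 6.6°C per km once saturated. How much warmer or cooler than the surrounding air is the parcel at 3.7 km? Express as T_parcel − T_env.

+1.27°C (parcel warmer than environment)

Parcel:
  Dry to 1500 m: -9.7 × 1.5 km = -14.55°C, so T = 18.35°C.
  Saturated to 3700 m: -6.6 × 2.2 km = -14.52°C, so T = 3.83°C.
Environment:
  Environment to 3700 m: -8.2 × 3.7 km = -30.34°C, so T = 2.56°C.
T_parcel − T_env = 3.83 − 2.56 = +1.27°C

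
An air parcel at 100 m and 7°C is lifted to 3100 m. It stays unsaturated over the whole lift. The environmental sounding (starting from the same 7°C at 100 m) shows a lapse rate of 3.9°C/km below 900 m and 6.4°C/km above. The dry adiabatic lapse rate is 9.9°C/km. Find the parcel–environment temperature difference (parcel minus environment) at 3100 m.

Parcel:
  From 100 m to 3100 m (dry): cools by 9.9 × 3 = 29.7°C, giving -22.7°C.
Environment:
  From 100 m to 900 m (environment, lower layer): cools by 3.9 × 0.8 = 3.12°C, giving 3.88°C.
  From 900 m to 3100 m (environment, upper layer): cools by 6.4 × 2.2 = 14.08°C, giving -10.2°C.
T_parcel − T_env = -22.7 − (-10.2) = -12.5°C

-12.5°C (parcel cooler than environment)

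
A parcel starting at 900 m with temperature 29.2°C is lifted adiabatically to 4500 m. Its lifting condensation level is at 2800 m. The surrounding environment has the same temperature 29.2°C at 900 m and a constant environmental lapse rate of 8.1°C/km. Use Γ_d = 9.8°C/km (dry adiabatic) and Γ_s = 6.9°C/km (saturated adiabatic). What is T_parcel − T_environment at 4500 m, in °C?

Parcel:
  900–2800 m, dry: Δz = 1.9 km ⇒ ΔT = -18.62°C; T = 10.58°C
  2800–4500 m, saturated: Δz = 1.7 km ⇒ ΔT = -11.73°C; T = -1.15°C
Environment:
  900–4500 m, environment: Δz = 3.6 km ⇒ ΔT = -29.16°C; T = 0.04°C
T_parcel − T_env = -1.15 − 0.04 = -1.19°C

-1.19°C (parcel cooler than environment)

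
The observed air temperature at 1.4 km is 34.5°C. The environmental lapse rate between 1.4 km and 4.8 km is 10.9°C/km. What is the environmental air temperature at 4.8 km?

-2.56°C

From 1400 m to 4800 m (environmental): cools by 10.9 × 3.4 = 37.06°C, giving -2.56°C.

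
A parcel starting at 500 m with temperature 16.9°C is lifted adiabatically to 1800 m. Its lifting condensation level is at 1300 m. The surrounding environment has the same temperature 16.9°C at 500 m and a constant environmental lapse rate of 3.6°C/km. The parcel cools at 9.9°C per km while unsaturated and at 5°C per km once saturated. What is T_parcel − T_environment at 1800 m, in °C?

-5.74°C (parcel cooler than environment)

Parcel:
  Dry to 1300 m: -9.9 × 0.8 km = -7.92°C, so T = 8.98°C.
  Saturated to 1800 m: -5 × 0.5 km = -2.5°C, so T = 6.48°C.
Environment:
  Environment to 1800 m: -3.6 × 1.3 km = -4.68°C, so T = 12.22°C.
T_parcel − T_env = 6.48 − 12.22 = -5.74°C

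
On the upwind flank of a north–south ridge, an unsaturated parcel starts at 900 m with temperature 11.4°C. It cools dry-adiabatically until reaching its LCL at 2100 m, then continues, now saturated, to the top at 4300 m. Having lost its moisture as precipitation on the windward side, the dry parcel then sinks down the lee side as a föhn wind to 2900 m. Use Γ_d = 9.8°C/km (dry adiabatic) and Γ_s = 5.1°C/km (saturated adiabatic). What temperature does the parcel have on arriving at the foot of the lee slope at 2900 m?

2.14°C

900–2100 m, dry: Δz = 1.2 km ⇒ ΔT = -11.76°C; T = -0.36°C
2100–4300 m, saturated: Δz = 2.2 km ⇒ ΔT = -11.22°C; T = -11.58°C
4300–2900 m, dry descent: Δz = 1.4 km ⇒ ΔT = +13.72°C; T = 2.14°C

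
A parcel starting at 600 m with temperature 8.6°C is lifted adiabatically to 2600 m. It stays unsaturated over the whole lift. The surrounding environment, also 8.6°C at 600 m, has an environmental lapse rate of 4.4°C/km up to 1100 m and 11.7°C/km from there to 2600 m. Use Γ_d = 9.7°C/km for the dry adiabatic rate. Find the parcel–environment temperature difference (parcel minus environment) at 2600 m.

+0.35°C (parcel warmer than environment)

Parcel:
  600 → 2600 m (dry, 9.7°C/km): ΔT = -9.7 × 2 = -19.4°C → T = -10.8°C
Environment:
  600 → 1100 m (environment, lower layer, 4.4°C/km): ΔT = -4.4 × 0.5 = -2.2°C → T = 6.4°C
  1100 → 2600 m (environment, upper layer, 11.7°C/km): ΔT = -11.7 × 1.5 = -17.55°C → T = -11.15°C
T_parcel − T_env = -10.8 − (-11.15) = +0.35°C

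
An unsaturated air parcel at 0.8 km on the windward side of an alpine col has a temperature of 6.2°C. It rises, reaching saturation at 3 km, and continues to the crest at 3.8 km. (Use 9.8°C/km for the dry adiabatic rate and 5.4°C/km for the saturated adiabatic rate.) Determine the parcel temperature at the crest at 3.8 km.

800 → 3000 m (dry, 9.8°C/km): ΔT = -9.8 × 2.2 = -21.56°C → T = -15.36°C
3000 → 3800 m (saturated, 5.4°C/km): ΔT = -5.4 × 0.8 = -4.32°C → T = -19.68°C

-19.68°C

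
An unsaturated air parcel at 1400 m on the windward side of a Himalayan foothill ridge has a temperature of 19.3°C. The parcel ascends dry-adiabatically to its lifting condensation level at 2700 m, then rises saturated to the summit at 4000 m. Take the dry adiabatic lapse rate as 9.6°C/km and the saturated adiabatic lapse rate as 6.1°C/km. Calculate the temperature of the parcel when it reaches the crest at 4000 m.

From 1400 m to 2700 m (dry): cools by 9.6 × 1.3 = 12.48°C, giving 6.82°C.
From 2700 m to 4000 m (saturated): cools by 6.1 × 1.3 = 7.93°C, giving -1.11°C.

-1.11°C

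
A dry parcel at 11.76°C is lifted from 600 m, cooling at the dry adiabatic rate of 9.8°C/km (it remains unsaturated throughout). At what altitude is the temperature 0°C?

Height above start = (11.76 − 0) / 9.8 = 1.2 km
Altitude = 600 m + 1200 m = 1800 m

1800 m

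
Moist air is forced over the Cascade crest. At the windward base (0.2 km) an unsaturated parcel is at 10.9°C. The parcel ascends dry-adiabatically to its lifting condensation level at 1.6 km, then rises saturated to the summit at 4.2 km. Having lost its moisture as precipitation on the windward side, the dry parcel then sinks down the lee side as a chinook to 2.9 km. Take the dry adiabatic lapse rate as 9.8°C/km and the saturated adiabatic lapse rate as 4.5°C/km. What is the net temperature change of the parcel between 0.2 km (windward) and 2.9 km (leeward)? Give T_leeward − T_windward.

Dry to 1600 m: -9.8 × 1.4 km = -13.72°C, so T = -2.82°C.
Saturated to 4200 m: -4.5 × 2.6 km = -11.7°C, so T = -14.52°C.
Dry descent to 2900 m: +9.8 × 1.3 km = +12.74°C, so T = -1.78°C.
Net change vs windward start: -1.78 − 10.9 = -12.68°C

-12.68°C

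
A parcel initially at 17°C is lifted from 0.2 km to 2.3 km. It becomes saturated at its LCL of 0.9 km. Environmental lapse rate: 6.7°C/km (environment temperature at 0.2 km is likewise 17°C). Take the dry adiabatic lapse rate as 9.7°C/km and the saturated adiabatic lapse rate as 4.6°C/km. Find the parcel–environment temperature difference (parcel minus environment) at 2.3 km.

+0.84°C (parcel warmer than environment)

Parcel:
  Dry to 900 m: -9.7 × 0.7 km = -6.79°C, so T = 10.21°C.
  Saturated to 2300 m: -4.6 × 1.4 km = -6.44°C, so T = 3.77°C.
Environment:
  Environment to 2300 m: -6.7 × 2.1 km = -14.07°C, so T = 2.93°C.
T_parcel − T_env = 3.77 − 2.93 = +0.84°C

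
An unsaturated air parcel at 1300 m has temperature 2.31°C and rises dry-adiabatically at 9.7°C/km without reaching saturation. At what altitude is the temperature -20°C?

3600 m

Height above start = (2.31 − (-20)) / 9.7 = 2.3 km
Altitude = 1300 m + 2300 m = 3600 m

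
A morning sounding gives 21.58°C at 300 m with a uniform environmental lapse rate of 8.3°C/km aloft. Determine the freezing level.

2900 m

Height above start = (21.58 − 0) / 8.3 = 2.6 km
Altitude = 300 m + 2600 m = 2900 m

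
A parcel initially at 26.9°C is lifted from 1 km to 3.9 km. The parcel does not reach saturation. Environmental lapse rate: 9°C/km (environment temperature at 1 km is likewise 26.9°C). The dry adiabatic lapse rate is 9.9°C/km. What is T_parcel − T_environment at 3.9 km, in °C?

-2.61°C (parcel cooler than environment)

Parcel:
  Dry to 3900 m: -9.9 × 2.9 km = -28.71°C, so T = -1.81°C.
Environment:
  Environment to 3900 m: -9 × 2.9 km = -26.1°C, so T = 0.8°C.
T_parcel − T_env = -1.81 − 0.8 = -2.61°C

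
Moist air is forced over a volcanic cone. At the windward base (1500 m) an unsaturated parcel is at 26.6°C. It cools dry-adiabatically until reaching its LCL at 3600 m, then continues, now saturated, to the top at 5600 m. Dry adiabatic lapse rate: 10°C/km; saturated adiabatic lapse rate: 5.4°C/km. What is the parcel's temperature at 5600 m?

1500 → 3600 m (dry, 10°C/km): ΔT = -10 × 2.1 = -21°C → T = 5.6°C
3600 → 5600 m (saturated, 5.4°C/km): ΔT = -5.4 × 2 = -10.8°C → T = -5.2°C

-5.2°C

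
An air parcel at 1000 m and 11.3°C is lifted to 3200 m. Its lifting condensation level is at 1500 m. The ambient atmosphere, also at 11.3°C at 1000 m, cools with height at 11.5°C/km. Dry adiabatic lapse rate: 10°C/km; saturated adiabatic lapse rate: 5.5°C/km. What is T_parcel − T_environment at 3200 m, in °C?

+10.95°C (parcel warmer than environment)

Parcel:
  1000 → 1500 m (dry, 10°C/km): ΔT = -10 × 0.5 = -5°C → T = 6.3°C
  1500 → 3200 m (saturated, 5.5°C/km): ΔT = -5.5 × 1.7 = -9.35°C → T = -3.05°C
Environment:
  1000 → 3200 m (environment, 11.5°C/km): ΔT = -11.5 × 2.2 = -25.3°C → T = -14°C
T_parcel − T_env = -3.05 − (-14) = +10.95°C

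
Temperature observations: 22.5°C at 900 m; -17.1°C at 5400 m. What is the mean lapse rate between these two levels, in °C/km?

Γ = −ΔT/Δz = (22.5 − (-17.1)) / (5400 − 900) m
  = 39.6°C / 4.5 km = 8.8°C/km

8.8°C/km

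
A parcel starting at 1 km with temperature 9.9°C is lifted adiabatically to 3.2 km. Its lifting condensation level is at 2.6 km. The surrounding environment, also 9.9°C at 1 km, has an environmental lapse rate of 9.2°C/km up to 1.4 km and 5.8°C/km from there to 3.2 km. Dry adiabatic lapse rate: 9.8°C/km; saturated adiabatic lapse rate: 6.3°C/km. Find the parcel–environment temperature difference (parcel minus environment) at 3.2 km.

Parcel:
  1000 → 2600 m (dry, 9.8°C/km): ΔT = -9.8 × 1.6 = -15.68°C → T = -5.78°C
  2600 → 3200 m (saturated, 6.3°C/km): ΔT = -6.3 × 0.6 = -3.78°C → T = -9.56°C
Environment:
  1000 → 1400 m (environment, lower layer, 9.2°C/km): ΔT = -9.2 × 0.4 = -3.68°C → T = 6.22°C
  1400 → 3200 m (environment, upper layer, 5.8°C/km): ΔT = -5.8 × 1.8 = -10.44°C → T = -4.22°C
T_parcel − T_env = -9.56 − (-4.22) = -5.34°C

-5.34°C (parcel cooler than environment)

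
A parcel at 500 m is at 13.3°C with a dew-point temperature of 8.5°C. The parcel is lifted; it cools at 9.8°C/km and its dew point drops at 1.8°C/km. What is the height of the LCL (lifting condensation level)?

1100 m

T and T_d converge at 9.8 − 1.8 = 8°C per km
Height above start = (13.3 − 8.5) / 8 = 0.6 km
LCL altitude = 500 m + 600 m = 1100 m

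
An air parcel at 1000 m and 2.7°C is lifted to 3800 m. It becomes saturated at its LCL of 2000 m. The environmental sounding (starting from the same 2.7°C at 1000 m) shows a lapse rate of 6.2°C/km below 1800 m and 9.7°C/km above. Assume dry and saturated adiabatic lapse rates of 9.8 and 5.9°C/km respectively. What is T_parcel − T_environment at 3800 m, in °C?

+3.94°C (parcel warmer than environment)

Parcel:
  1000–2000 m, dry: Δz = 1 km ⇒ ΔT = -9.8°C; T = -7.1°C
  2000–3800 m, saturated: Δz = 1.8 km ⇒ ΔT = -10.62°C; T = -17.72°C
Environment:
  1000–1800 m, environment, lower layer: Δz = 0.8 km ⇒ ΔT = -4.96°C; T = -2.26°C
  1800–3800 m, environment, upper layer: Δz = 2 km ⇒ ΔT = -19.4°C; T = -21.66°C
T_parcel − T_env = -17.72 − (-21.66) = +3.94°C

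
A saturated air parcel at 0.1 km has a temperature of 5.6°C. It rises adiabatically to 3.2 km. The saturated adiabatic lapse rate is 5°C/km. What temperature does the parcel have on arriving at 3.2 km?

-9.9°C

Saturated adiabatic to 3200 m: -5 × 3.1 km = -15.5°C, so T = -9.9°C.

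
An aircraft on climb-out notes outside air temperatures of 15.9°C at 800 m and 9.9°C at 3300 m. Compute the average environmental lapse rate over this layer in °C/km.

2.4°C/km

Γ = −ΔT/Δz = (15.9 − 9.9) / (3300 − 800) m
  = 6°C / 2.5 km = 2.4°C/km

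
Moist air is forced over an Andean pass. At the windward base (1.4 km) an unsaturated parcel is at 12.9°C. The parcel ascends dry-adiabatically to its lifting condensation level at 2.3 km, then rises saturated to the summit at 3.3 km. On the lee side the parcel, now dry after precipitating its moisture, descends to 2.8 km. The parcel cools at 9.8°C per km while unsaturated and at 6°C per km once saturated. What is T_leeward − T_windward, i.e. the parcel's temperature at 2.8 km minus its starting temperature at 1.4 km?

-9.92°C

1400–2300 m, dry: Δz = 0.9 km ⇒ ΔT = -8.82°C; T = 4.08°C
2300–3300 m, saturated: Δz = 1 km ⇒ ΔT = -6°C; T = -1.92°C
3300–2800 m, dry descent: Δz = 0.5 km ⇒ ΔT = +4.9°C; T = 2.98°C
Net change vs windward start: 2.98 − 12.9 = -9.92°C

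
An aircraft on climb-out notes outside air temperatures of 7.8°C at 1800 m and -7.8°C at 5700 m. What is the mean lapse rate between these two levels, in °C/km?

4°C/km

Γ = −ΔT/Δz = (7.8 − (-7.8)) / (5700 − 1800) m
  = 15.6°C / 3.9 km = 4°C/km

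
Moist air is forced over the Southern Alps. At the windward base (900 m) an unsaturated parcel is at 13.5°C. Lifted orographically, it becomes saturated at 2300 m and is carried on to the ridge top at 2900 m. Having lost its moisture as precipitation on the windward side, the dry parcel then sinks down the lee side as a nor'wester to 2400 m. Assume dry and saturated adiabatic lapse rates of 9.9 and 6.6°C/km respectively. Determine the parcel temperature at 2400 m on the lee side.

0.63°C

Dry to 2300 m: -9.9 × 1.4 km = -13.86°C, so T = -0.36°C.
Saturated to 2900 m: -6.6 × 0.6 km = -3.96°C, so T = -4.32°C.
Dry descent to 2400 m: +9.9 × 0.5 km = +4.95°C, so T = 0.63°C.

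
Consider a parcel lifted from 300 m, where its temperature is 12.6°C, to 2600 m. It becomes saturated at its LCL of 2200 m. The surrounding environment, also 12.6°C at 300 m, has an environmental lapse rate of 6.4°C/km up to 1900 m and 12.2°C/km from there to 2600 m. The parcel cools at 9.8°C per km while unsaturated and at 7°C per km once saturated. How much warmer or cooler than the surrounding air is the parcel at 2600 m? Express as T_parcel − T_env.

Parcel:
  300–2200 m, dry: Δz = 1.9 km ⇒ ΔT = -18.62°C; T = -6.02°C
  2200–2600 m, saturated: Δz = 0.4 km ⇒ ΔT = -2.8°C; T = -8.82°C
Environment:
  300–1900 m, environment, lower layer: Δz = 1.6 km ⇒ ΔT = -10.24°C; T = 2.36°C
  1900–2600 m, environment, upper layer: Δz = 0.7 km ⇒ ΔT = -8.54°C; T = -6.18°C
T_parcel − T_env = -8.82 − (-6.18) = -2.64°C

-2.64°C (parcel cooler than environment)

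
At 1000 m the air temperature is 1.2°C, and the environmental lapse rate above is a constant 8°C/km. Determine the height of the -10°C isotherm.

Height above start = (1.2 − (-10)) / 8 = 1.4 km
Altitude = 1000 m + 1400 m = 2400 m

2400 m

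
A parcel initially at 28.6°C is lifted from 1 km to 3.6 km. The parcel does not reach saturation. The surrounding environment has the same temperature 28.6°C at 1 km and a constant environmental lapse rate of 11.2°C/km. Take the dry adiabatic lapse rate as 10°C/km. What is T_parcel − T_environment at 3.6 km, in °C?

Parcel:
  Dry to 3600 m: -10 × 2.6 km = -26°C, so T = 2.6°C.
Environment:
  Environment to 3600 m: -11.2 × 2.6 km = -29.12°C, so T = -0.52°C.
T_parcel − T_env = 2.6 − (-0.52) = +3.12°C

+3.12°C (parcel warmer than environment)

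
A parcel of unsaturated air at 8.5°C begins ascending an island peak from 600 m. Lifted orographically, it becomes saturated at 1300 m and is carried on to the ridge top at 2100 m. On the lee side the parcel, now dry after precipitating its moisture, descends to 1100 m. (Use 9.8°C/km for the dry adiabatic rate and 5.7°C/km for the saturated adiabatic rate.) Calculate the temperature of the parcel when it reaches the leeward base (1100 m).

600–1300 m, dry: Δz = 0.7 km ⇒ ΔT = -6.86°C; T = 1.64°C
1300–2100 m, saturated: Δz = 0.8 km ⇒ ΔT = -4.56°C; T = -2.92°C
2100–1100 m, dry descent: Δz = 1 km ⇒ ΔT = +9.8°C; T = 6.88°C

6.88°C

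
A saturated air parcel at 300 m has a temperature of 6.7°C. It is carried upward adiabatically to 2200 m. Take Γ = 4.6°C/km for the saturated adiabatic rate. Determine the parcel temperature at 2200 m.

300 → 2200 m (saturated adiabatic, 4.6°C/km): ΔT = -4.6 × 1.9 = -8.74°C → T = -2.04°C

-2.04°C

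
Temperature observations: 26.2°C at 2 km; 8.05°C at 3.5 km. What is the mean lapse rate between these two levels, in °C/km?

12.1°C/km

Γ = −ΔT/Δz = (26.2 − 8.05) / (3500 − 2000) m
  = 18.15°C / 1.5 km = 12.1°C/km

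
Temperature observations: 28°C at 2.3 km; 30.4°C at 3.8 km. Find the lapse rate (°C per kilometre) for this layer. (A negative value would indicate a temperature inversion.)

Γ = −ΔT/Δz = (28 − 30.4) / (3800 − 2300) m
  = -2.4°C / 1.5 km = -1.6°C/km

-1.6°C/km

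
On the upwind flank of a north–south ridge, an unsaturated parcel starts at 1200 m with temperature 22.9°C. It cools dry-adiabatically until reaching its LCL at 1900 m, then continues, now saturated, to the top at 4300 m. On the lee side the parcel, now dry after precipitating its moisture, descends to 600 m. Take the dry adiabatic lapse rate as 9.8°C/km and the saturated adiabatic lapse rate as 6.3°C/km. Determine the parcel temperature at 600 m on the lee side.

From 1200 m to 1900 m (dry): cools by 9.8 × 0.7 = 6.86°C, giving 16.04°C.
From 1900 m to 4300 m (saturated): cools by 6.3 × 2.4 = 15.12°C, giving 0.92°C.
From 4300 m to 600 m (dry descent): warms by 9.8 × 3.7 = 36.26°C, giving 37.18°C.

37.18°C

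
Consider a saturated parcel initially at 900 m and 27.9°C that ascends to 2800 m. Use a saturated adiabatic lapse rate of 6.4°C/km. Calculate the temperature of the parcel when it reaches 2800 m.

From 900 m to 2800 m (saturated adiabatic): cools by 6.4 × 1.9 = 12.16°C, giving 15.74°C.

15.74°C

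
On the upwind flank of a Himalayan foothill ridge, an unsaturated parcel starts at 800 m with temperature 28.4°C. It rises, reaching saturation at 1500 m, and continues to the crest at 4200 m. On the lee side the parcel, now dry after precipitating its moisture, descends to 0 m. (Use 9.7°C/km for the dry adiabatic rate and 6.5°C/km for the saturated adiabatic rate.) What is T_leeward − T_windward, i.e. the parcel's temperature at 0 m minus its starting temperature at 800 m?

From 800 m to 1500 m (dry): cools by 9.7 × 0.7 = 6.79°C, giving 21.61°C.
From 1500 m to 4200 m (saturated): cools by 6.5 × 2.7 = 17.55°C, giving 4.06°C.
From 4200 m to 0 m (dry descent): warms by 9.7 × 4.2 = 40.74°C, giving 44.8°C.
Net change vs windward start: 44.8 − 28.4 = +16.4°C

+16.4°C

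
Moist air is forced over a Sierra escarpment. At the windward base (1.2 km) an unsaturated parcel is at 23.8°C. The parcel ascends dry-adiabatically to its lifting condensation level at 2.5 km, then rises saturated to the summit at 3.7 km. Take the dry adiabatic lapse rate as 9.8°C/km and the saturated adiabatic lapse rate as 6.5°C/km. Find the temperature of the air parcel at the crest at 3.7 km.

1200–2500 m, dry: Δz = 1.3 km ⇒ ΔT = -12.74°C; T = 11.06°C
2500–3700 m, saturated: Δz = 1.2 km ⇒ ΔT = -7.8°C; T = 3.26°C

3.26°C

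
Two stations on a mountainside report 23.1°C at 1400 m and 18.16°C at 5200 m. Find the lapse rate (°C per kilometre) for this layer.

Γ = −ΔT/Δz = (23.1 − 18.16) / (5200 − 1400) m
  = 4.94°C / 3.8 km = 1.3°C/km

1.3°C/km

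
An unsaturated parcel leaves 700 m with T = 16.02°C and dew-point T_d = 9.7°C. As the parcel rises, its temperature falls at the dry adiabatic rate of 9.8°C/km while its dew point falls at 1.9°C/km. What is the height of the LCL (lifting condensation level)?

T and T_d converge at 9.8 − 1.9 = 7.9°C per km
Height above start = (16.02 − 9.7) / 7.9 = 0.8 km
LCL altitude = 700 m + 800 m = 1500 m

1500 m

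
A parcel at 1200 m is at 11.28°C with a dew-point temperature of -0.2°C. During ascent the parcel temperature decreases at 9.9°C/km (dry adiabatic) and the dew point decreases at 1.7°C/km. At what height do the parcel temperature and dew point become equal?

T and T_d converge at 9.9 − 1.7 = 8.2°C per km
Height above start = (11.28 − (-0.2)) / 8.2 = 1.4 km
LCL altitude = 1200 m + 1400 m = 2600 m

2600 m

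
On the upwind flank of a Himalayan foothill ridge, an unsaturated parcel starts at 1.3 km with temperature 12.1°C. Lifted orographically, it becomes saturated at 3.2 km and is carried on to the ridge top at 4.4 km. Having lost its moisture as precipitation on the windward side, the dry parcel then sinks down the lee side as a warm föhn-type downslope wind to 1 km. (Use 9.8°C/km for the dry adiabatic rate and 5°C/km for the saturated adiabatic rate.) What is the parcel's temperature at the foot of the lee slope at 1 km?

From 1300 m to 3200 m (dry): cools by 9.8 × 1.9 = 18.62°C, giving -6.52°C.
From 3200 m to 4400 m (saturated): cools by 5 × 1.2 = 6°C, giving -12.52°C.
From 4400 m to 1000 m (dry descent): warms by 9.8 × 3.4 = 33.32°C, giving 20.8°C.

20.8°C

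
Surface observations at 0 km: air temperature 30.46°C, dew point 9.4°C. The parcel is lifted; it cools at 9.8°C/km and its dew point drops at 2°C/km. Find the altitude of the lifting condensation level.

T and T_d converge at 9.8 − 2 = 7.8°C per km
Height above start = (30.46 − 9.4) / 7.8 = 2.7 km
LCL altitude = 0 m + 2700 m = 2700 m

2.7 km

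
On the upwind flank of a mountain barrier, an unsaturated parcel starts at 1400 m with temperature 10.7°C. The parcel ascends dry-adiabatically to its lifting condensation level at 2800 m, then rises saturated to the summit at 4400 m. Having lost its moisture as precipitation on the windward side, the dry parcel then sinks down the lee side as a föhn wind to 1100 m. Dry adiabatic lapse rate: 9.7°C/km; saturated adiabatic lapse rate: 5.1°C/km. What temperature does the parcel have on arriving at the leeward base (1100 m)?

1400–2800 m, dry: Δz = 1.4 km ⇒ ΔT = -13.58°C; T = -2.88°C
2800–4400 m, saturated: Δz = 1.6 km ⇒ ΔT = -8.16°C; T = -11.04°C
4400–1100 m, dry descent: Δz = 3.3 km ⇒ ΔT = +32.01°C; T = 20.97°C

20.97°C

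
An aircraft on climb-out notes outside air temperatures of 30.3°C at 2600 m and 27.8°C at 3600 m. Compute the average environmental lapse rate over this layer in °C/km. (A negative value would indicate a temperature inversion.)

Γ = −ΔT/Δz = (30.3 − 27.8) / (3600 − 2600) m
  = 2.5°C / 1 km = 2.5°C/km

2.5°C/km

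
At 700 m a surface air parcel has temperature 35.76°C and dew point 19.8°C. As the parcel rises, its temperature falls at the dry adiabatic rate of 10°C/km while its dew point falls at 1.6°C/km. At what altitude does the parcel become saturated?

2600 m

T and T_d converge at 10 − 1.6 = 8.4°C per km
Height above start = (35.76 − 19.8) / 8.4 = 1.9 km
LCL altitude = 700 m + 1900 m = 2600 m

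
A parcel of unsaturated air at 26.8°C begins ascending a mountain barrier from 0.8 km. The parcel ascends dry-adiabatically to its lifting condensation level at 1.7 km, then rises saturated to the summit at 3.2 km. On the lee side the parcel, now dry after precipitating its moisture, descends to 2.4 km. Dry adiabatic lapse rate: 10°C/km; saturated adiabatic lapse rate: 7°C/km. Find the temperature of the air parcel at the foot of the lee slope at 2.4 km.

15.3°C

Dry to 1700 m: -10 × 0.9 km = -9°C, so T = 17.8°C.
Saturated to 3200 m: -7 × 1.5 km = -10.5°C, so T = 7.3°C.
Dry descent to 2400 m: +10 × 0.8 km = +8°C, so T = 15.3°C.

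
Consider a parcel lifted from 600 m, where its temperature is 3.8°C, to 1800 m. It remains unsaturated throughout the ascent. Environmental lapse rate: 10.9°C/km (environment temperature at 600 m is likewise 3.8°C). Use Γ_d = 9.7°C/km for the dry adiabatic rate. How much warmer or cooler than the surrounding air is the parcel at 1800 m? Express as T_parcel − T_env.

Parcel:
  600 → 1800 m (dry, 9.7°C/km): ΔT = -9.7 × 1.2 = -11.64°C → T = -7.84°C
Environment:
  600 → 1800 m (environment, 10.9°C/km): ΔT = -10.9 × 1.2 = -13.08°C → T = -9.28°C
T_parcel − T_env = -7.84 − (-9.28) = +1.44°C

+1.44°C (parcel warmer than environment)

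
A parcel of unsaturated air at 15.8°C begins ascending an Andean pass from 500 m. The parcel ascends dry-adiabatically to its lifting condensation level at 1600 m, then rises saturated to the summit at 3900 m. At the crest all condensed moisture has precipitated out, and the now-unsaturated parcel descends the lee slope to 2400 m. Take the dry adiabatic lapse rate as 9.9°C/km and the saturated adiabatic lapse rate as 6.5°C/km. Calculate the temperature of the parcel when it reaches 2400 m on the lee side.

From 500 m to 1600 m (dry): cools by 9.9 × 1.1 = 10.89°C, giving 4.91°C.
From 1600 m to 3900 m (saturated): cools by 6.5 × 2.3 = 14.95°C, giving -10.04°C.
From 3900 m to 2400 m (dry descent): warms by 9.9 × 1.5 = 14.85°C, giving 4.81°C.

4.81°C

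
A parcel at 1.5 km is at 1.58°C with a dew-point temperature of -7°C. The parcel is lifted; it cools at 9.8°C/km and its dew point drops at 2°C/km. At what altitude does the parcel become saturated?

2.6 km

T and T_d converge at 9.8 − 2 = 7.8°C per km
Height above start = (1.58 − (-7)) / 7.8 = 1.1 km
LCL altitude = 1500 m + 1100 m = 2600 m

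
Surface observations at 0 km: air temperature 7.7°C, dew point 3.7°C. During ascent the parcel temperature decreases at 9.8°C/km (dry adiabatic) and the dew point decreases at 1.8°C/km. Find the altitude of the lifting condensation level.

T and T_d converge at 9.8 − 1.8 = 8°C per km
Height above start = (7.7 − 3.7) / 8 = 0.5 km
LCL altitude = 0 m + 500 m = 500 m

0.5 km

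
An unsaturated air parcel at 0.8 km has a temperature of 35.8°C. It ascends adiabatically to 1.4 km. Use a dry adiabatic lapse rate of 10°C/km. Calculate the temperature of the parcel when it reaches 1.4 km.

29.8°C

800 → 1400 m (dry adiabatic, 10°C/km): ΔT = -10 × 0.6 = -6°C → T = 29.8°C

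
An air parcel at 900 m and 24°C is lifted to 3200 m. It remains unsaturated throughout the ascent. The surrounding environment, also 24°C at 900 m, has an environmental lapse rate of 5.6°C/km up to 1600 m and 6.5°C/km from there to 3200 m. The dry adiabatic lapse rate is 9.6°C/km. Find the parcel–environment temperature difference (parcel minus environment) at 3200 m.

Parcel:
  900–3200 m, dry: Δz = 2.3 km ⇒ ΔT = -22.08°C; T = 1.92°C
Environment:
  900–1600 m, environment, lower layer: Δz = 0.7 km ⇒ ΔT = -3.92°C; T = 20.08°C
  1600–3200 m, environment, upper layer: Δz = 1.6 km ⇒ ΔT = -10.4°C; T = 9.68°C
T_parcel − T_env = 1.92 − 9.68 = -7.76°C

-7.76°C (parcel cooler than environment)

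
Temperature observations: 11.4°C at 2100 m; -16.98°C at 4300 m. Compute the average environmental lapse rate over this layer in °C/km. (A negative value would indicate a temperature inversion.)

12.9°C/km

Γ = −ΔT/Δz = (11.4 − (-16.98)) / (4300 − 2100) m
  = 28.38°C / 2.2 km = 12.9°C/km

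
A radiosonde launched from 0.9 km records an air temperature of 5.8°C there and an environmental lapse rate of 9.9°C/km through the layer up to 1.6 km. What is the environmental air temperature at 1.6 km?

900 → 1600 m (environmental, 9.9°C/km): ΔT = -9.9 × 0.7 = -6.93°C → T = -1.13°C

-1.13°C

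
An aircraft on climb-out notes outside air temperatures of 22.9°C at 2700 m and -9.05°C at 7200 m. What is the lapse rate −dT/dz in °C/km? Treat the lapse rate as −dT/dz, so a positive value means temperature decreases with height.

7.1°C/km

Γ = −ΔT/Δz = (22.9 − (-9.05)) / (7200 − 2700) m
  = 31.95°C / 4.5 km = 7.1°C/km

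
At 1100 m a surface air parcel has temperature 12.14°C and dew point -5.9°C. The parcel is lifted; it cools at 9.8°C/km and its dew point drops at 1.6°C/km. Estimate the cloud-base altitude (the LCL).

T and T_d converge at 9.8 − 1.6 = 8.2°C per km
Height above start = (12.14 − (-5.9)) / 8.2 = 2.2 km
LCL altitude = 1100 m + 2200 m = 3300 m

3300 m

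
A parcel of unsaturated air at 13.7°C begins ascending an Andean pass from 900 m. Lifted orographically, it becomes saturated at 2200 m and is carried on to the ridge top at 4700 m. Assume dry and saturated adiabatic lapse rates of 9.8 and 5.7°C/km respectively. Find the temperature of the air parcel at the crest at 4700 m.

-13.29°C

From 900 m to 2200 m (dry): cools by 9.8 × 1.3 = 12.74°C, giving 0.96°C.
From 2200 m to 4700 m (saturated): cools by 5.7 × 2.5 = 14.25°C, giving -13.29°C.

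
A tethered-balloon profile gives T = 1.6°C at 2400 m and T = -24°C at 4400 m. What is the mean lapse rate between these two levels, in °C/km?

Γ = −ΔT/Δz = (1.6 − (-24)) / (4400 − 2400) m
  = 25.6°C / 2 km = 12.8°C/km

12.8°C/km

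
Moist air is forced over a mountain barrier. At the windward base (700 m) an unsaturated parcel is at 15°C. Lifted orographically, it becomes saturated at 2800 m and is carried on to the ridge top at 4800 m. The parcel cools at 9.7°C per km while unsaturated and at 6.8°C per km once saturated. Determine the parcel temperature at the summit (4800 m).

Dry to 2800 m: -9.7 × 2.1 km = -20.37°C, so T = -5.37°C.
Saturated to 4800 m: -6.8 × 2 km = -13.6°C, so T = -18.97°C.

-18.97°C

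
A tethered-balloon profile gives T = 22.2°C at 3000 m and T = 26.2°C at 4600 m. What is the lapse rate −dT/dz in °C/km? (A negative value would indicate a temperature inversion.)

-2.5°C/km

Γ = −ΔT/Δz = (22.2 − 26.2) / (4600 − 3000) m
  = -4°C / 1.6 km = -2.5°C/km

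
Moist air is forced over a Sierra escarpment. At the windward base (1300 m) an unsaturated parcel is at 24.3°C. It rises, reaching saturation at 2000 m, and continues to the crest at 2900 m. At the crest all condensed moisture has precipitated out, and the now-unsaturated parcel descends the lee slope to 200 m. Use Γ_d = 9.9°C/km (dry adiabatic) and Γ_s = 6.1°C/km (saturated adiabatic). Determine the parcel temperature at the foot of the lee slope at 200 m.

38.61°C

Dry to 2000 m: -9.9 × 0.7 km = -6.93°C, so T = 17.37°C.
Saturated to 2900 m: -6.1 × 0.9 km = -5.49°C, so T = 11.88°C.
Dry descent to 200 m: +9.9 × 2.7 km = +26.73°C, so T = 38.61°C.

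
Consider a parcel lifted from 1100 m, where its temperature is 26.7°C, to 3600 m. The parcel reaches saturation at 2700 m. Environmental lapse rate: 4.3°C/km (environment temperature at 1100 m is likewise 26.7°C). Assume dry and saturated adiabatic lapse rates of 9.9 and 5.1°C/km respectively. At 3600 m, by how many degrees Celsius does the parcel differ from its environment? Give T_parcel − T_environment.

Parcel:
  Dry to 2700 m: -9.9 × 1.6 km = -15.84°C, so T = 10.86°C.
  Saturated to 3600 m: -5.1 × 0.9 km = -4.59°C, so T = 6.27°C.
Environment:
  Environment to 3600 m: -4.3 × 2.5 km = -10.75°C, so T = 15.95°C.
T_parcel − T_env = 6.27 − 15.95 = -9.68°C

-9.68°C (parcel cooler than environment)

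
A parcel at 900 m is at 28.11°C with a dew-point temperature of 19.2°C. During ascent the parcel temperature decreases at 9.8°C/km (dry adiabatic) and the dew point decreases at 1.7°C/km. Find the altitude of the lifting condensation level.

2000 m

T and T_d converge at 9.8 − 1.7 = 8.1°C per km
Height above start = (28.11 − 19.2) / 8.1 = 1.1 km
LCL altitude = 900 m + 1100 m = 2000 m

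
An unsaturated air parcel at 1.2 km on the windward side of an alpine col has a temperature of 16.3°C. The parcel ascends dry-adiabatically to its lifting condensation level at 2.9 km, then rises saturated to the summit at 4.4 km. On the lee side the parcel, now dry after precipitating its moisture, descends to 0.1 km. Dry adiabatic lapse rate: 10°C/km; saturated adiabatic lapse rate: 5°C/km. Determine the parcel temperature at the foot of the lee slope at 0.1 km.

From 1200 m to 2900 m (dry): cools by 10 × 1.7 = 17°C, giving -0.7°C.
From 2900 m to 4400 m (saturated): cools by 5 × 1.5 = 7.5°C, giving -8.2°C.
From 4400 m to 100 m (dry descent): warms by 10 × 4.3 = 43°C, giving 34.8°C.

34.8°C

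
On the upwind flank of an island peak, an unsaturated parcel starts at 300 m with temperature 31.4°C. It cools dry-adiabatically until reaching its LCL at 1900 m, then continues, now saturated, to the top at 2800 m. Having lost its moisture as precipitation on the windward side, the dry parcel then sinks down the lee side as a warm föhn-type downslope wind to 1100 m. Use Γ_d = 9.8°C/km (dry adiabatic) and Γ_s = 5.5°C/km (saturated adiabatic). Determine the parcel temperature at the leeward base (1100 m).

27.43°C

300–1900 m, dry: Δz = 1.6 km ⇒ ΔT = -15.68°C; T = 15.72°C
1900–2800 m, saturated: Δz = 0.9 km ⇒ ΔT = -4.95°C; T = 10.77°C
2800–1100 m, dry descent: Δz = 1.7 km ⇒ ΔT = +16.66°C; T = 27.43°C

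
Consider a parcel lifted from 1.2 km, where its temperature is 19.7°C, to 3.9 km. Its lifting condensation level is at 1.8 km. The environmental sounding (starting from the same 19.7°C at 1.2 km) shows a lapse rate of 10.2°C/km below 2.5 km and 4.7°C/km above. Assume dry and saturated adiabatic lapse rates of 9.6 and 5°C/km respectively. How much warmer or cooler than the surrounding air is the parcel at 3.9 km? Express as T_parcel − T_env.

Parcel:
  1200–1800 m, dry: Δz = 0.6 km ⇒ ΔT = -5.76°C; T = 13.94°C
  1800–3900 m, saturated: Δz = 2.1 km ⇒ ΔT = -10.5°C; T = 3.44°C
Environment:
  1200–2500 m, environment, lower layer: Δz = 1.3 km ⇒ ΔT = -13.26°C; T = 6.44°C
  2500–3900 m, environment, upper layer: Δz = 1.4 km ⇒ ΔT = -6.58°C; T = -0.14°C
T_parcel − T_env = 3.44 − (-0.14) = +3.58°C

+3.58°C (parcel warmer than environment)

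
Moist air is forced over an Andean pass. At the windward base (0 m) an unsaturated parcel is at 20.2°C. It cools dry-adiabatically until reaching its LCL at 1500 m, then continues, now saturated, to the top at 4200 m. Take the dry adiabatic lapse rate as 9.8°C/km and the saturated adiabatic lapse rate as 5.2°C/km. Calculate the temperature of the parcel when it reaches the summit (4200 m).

-8.54°C

0 → 1500 m (dry, 9.8°C/km): ΔT = -9.8 × 1.5 = -14.7°C → T = 5.5°C
1500 → 4200 m (saturated, 5.2°C/km): ΔT = -5.2 × 2.7 = -14.04°C → T = -8.54°C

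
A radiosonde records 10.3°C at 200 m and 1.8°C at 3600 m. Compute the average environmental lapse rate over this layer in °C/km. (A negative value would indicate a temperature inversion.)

2.5°C/km

Γ = −ΔT/Δz = (10.3 − 1.8) / (3600 − 200) m
  = 8.5°C / 3.4 km = 2.5°C/km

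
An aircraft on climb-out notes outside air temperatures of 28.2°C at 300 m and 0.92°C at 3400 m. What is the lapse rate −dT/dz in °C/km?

Γ = −ΔT/Δz = (28.2 − 0.92) / (3400 − 300) m
  = 27.28°C / 3.1 km = 8.8°C/km

8.8°C/km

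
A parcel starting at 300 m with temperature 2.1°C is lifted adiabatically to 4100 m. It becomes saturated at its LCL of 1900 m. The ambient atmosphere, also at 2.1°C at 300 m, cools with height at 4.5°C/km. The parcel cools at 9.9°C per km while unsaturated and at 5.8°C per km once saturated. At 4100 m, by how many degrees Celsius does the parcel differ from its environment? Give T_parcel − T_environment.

Parcel:
  300–1900 m, dry: Δz = 1.6 km ⇒ ΔT = -15.84°C; T = -13.74°C
  1900–4100 m, saturated: Δz = 2.2 km ⇒ ΔT = -12.76°C; T = -26.5°C
Environment:
  300–4100 m, environment: Δz = 3.8 km ⇒ ΔT = -17.1°C; T = -15°C
T_parcel − T_env = -26.5 − (-15) = -11.5°C

-11.5°C (parcel cooler than environment)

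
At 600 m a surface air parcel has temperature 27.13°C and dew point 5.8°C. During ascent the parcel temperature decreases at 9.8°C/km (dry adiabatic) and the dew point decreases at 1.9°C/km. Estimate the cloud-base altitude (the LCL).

3300 m

T and T_d converge at 9.8 − 1.9 = 7.9°C per km
Height above start = (27.13 − 5.8) / 7.9 = 2.7 km
LCL altitude = 600 m + 2700 m = 3300 m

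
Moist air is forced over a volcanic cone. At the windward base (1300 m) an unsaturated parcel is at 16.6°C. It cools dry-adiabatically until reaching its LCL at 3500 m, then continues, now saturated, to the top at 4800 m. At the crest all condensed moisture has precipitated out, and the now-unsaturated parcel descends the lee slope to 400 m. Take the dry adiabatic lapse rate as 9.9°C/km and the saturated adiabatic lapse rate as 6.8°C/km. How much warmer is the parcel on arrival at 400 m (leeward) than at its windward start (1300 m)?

+12.94°C

1300 → 3500 m (dry, 9.9°C/km): ΔT = -9.9 × 2.2 = -21.78°C → T = -5.18°C
3500 → 4800 m (saturated, 6.8°C/km): ΔT = -6.8 × 1.3 = -8.84°C → T = -14.02°C
4800 → 400 m (dry descent, 9.9°C/km): ΔT = +9.9 × 4.4 = +43.56°C → T = 29.54°C
Net change vs windward start: 29.54 − 16.6 = +12.94°C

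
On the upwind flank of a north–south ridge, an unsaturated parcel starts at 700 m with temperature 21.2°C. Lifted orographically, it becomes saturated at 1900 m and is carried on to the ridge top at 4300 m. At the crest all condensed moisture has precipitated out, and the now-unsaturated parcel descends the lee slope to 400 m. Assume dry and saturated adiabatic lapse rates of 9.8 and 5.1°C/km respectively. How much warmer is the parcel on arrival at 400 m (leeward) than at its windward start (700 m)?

700 → 1900 m (dry, 9.8°C/km): ΔT = -9.8 × 1.2 = -11.76°C → T = 9.44°C
1900 → 4300 m (saturated, 5.1°C/km): ΔT = -5.1 × 2.4 = -12.24°C → T = -2.8°C
4300 → 400 m (dry descent, 9.8°C/km): ΔT = +9.8 × 3.9 = +38.22°C → T = 35.42°C
Net change vs windward start: 35.42 − 21.2 = +14.22°C

+14.22°C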